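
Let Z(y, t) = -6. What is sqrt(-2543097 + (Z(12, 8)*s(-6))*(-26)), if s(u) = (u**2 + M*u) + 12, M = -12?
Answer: I*sqrt(2524377) ≈ 1588.8*I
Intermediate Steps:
s(u) = 12 + u**2 - 12*u (s(u) = (u**2 - 12*u) + 12 = 12 + u**2 - 12*u)
sqrt(-2543097 + (Z(12, 8)*s(-6))*(-26)) = sqrt(-2543097 - 6*(12 + (-6)**2 - 12*(-6))*(-26)) = sqrt(-2543097 - 6*(12 + 36 + 72)*(-26)) = sqrt(-2543097 - 6*120*(-26)) = sqrt(-2543097 - 720*(-26)) = sqrt(-2543097 + 18720) = sqrt(-2524377) = I*sqrt(2524377)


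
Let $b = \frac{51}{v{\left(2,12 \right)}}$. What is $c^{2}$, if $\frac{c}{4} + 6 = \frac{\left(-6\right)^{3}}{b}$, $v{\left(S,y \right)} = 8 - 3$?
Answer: $\frac{3415104}{289} \approx 11817.0$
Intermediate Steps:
$v{\left(S,y \right)} = 5$ ($v{\left(S,y \right)} = 8 - 3 = 5$)
$b = \frac{51}{5} \approx 10.2$
$c = - \frac{1848}{17}$ ($c = -24 + 4 \frac{\left(-6\right)^{3}}{\frac{51}{5}} = -24 + 4 \left(\left(-216\right) \frac{5}{51}\right) = -24 + 4 \left(- \frac{360}{17}\right) = -24 - \frac{1440}{17} = - \frac{1848}{17} \approx -108.71$)
$c^{2} = \left(- \frac{1848}{17}\right)^{2} = \frac{3415104}{289}$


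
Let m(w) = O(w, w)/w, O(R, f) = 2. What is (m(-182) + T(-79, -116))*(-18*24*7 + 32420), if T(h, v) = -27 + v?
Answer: -382559544/91 ≈ -4.2040e+6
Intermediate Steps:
m(w) = 2/w
(m(-182) + T(-79, -116))*(-18*24*7 + 32420) = (2/(-182) + (-27 - 116))*(-18*24*7 + 32420) = (2*(-1/182) - 143)*(-432*7 + 32420) = (-1/91 - 143)*(-3024 + 32420) = -13014/91*29396 = -382559544/91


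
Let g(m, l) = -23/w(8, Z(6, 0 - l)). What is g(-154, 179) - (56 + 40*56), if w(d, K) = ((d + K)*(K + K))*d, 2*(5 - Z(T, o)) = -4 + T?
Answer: -1763351/768 ≈ -2296.0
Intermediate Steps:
Z(T, o) = 7 - T/2 (Z(T, o) = 5 - (-4 + T)/2 = 5 + (2 - T/2) = 7 - T/2)
w(d, K) = 2*K*d*(K + d) (w(d, K) = ((K + d)*(2*K))*d = (2*K*(K + d))*d = 2*K*d*(K + d))
g(m, l) = -23/768 (g(m, l) = -23*1/(16*(7 - ½*6)*((7 - ½*6) + 8)) = -23*1/(16*(7 - 3)*((7 - 3) + 8)) = -23*1/(64*(4 + 8)) = -23/(2*4*8*12) = -23/768)
g(-154, 179) - (56 + 40*56) = -23/768 - (56 + 40*56) = -23/768 - (56 + 2240) = -23/768 - 1*2296 = -23/768 - 2296 = -1763351/768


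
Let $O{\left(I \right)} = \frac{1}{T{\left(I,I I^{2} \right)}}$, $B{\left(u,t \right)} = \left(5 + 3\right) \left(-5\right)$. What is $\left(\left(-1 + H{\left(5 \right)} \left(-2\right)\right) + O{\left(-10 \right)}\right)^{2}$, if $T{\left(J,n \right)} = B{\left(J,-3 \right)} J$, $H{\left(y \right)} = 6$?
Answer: $\frac{27029601}{160000} \approx 168.94$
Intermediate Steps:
$B{\left(u,t \right)} = -40$ ($B{\left(u,t \right)} = 8 \left(-5\right) = -40$)
$T{\left(J,n \right)} = - 40 J$
$O{\left(I \right)} = - \frac{1}{40 I}$ ($O{\left(I \right)} = \frac{1}{\left(-40\right) I} = - \frac{1}{40 I}$)
$\left(\left(-1 + H{\left(5 \right)} \left(-2\right)\right) + O{\left(-10 \right)}\right)^{2} = \left(\left(-1 + 6 \left(-2\right)\right) - \frac{1}{40 \left(-10\right)}\right)^{2} = \left(\left(-1 - 12\right) - - \frac{1}{400}\right)^{2} = \left(-13 + \frac{1}{400}\right)^{2} = \left(- \frac{5199}{400}\right)^{2} = \frac{27029601}{160000}$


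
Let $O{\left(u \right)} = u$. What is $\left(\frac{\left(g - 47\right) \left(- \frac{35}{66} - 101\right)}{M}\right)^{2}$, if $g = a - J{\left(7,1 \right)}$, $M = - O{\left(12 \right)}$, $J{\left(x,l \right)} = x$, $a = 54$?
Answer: $0$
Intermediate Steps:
$M = -12$ ($M = \left(-1\right) 12 = -12$)
$g = 47$ ($g = 54 - 7 = 47$)
$\left(\frac{\left(g - 47\right) \left(- \frac{35}{66} - 101\right)}{M}\right)^{2} = \left(\frac{\left(47 - 47\right) \left(- \frac{35}{66} - 101\right)}{-12}\right)^{2} = \left(0 \left(\left(-35\right) \frac{1}{66} - 101\right) \left(- \frac{1}{12}\right)\right)^{2} = \left(0 \left(- \frac{35}{66} - 101\right) \left(- \frac{1}{12}\right)\right)^{2} = \left(0 \left(- \frac{6701}{66}\right) \left(- \frac{1}{12}\right)\right)^{2} = \left(0 \left(- \frac{1}{12}\right)\right)^{2} = 0^{2} = 0$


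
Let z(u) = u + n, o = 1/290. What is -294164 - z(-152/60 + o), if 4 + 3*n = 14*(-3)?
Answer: -255907139/870 ≈ -2.9415e+5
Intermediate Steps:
o = 1/290 ≈ 0.0034483
n = -46/3 (n = -4/3 + (14*(-3))/3 = -4/3 + (⅓)*(-42) = -4/3 - 14 = -46/3 ≈ -15.333)
z(u) = -46/3 + u (z(u) = u - 46/3 = -46/3 + u)
-294164 - z(-152/60 + o) = -294164 - (-46/3 + (-152/60 + 1/290)) = -294164 - (-46/3 + (-152*1/60 + 1/290)) = -294164 - (-46/3 + (-38/15 + 1/290)) = -294164 - (-46/3 - 2201/870) = -294164 - 1*(-15541/870) = -294164 + 15541/870 = -255907139/870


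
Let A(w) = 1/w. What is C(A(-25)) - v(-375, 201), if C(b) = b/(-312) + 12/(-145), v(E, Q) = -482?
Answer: 109009709/226200 ≈ 481.92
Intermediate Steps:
C(b) = -12/145 - b/312 (C(b) = b*(-1/312) + 12*(-1/145) = -b/312 - 12/145 = -12/145 - b/312)
C(A(-25)) - v(-375, 201) = (-12/145 - 1/312/(-25)) - 1*(-482) = (-12/145 - 1/312*(-1/25)) + 482 = (-12/145 + 1/7800) + 482 = -18691/226200 + 482 = 109009709/226200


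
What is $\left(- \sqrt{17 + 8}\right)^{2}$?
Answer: $25$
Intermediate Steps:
$\left(- \sqrt{17 + 8}\right)^{2} = \left(- \sqrt{25}\right)^{2} = \left(\left(-1\right) 5\right)^{2} = \left(-5\right)^{2} = 25$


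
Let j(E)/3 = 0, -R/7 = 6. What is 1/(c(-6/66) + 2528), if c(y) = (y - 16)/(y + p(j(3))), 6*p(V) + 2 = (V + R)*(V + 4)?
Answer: 938/2371795 ≈ 0.00039548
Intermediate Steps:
R = -42 (R = -7*6 = -42)
j(E) = 0 (j(E) = 3*0 = 0)
p(V) = -⅓ + (-42 + V)*(4 + V)/6 (p(V) = -⅓ + ((V - 42)*(V + 4))/6 = -⅓ + ((-42 + V)*(4 + V))/6 = -⅓ + (-42 + V)*(4 + V)/6)
c(y) = (-16 + y)/(-85/3 + y) (c(y) = (y - 16)/(y + (-85/3 - 19/3*0 + (⅙)*0²)) = (-16 + y)/(y + (-85/3 + 0 + (⅙)*0)) = (-16 + y)/(y + (-85/3 + 0 + 0)) = (-16 + y)/(y - 85/3) = (-16 + y)/(-85/3 + y))
1/(c(-6/66) + 2528) = 1/(3*(-16 - 6/66)/(-85 + 3*(-6/66)) + 2528) = 1/(3*(-16 - 6*1/66)/(-85 + 3*(-6*1/66)) + 2528) = 1/(3*(-16 - 1/11)/(-85 + 3*(-1/11)) + 2528) = 1/(3*(-177/11)/(-85 - 3/11) + 2528) = 1/(3*(-177/11)/(-938/11) + 2528) = 1/(3*(-11/938)*(-177/11) + 2528) = 1/(531/938 + 2528) = 1/(2371795/938) = 938/2371795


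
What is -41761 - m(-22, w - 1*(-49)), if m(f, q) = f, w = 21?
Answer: -41739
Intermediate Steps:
-41761 - m(-22, w - 1*(-49)) = -41761 - 1*(-22) = -41761 + 22 = -41739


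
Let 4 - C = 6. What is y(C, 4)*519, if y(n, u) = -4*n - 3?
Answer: 2595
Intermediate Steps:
C = -2 (C = 4 - 1*6 = 4 - 6 = -2)
y(n, u) = -3 - 4*n
y(C, 4)*519 = (-3 - 4*(-2))*519 = (-3 + 8)*519 = 5*519 = 2595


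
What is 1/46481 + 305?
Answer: 14176706/46481 ≈ 305.00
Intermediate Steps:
1/46481 + 305 = 14176706/46481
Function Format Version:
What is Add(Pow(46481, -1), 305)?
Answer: Rational(14176706, 46481) ≈ 305.00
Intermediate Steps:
Add(Pow(46481, -1), 305) = Add(Rational(1, 46481), 305) = Rational(14176706, 46481)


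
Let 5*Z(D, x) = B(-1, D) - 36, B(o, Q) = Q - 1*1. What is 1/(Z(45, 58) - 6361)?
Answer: -5/31797 ≈ -0.00015725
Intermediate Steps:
B(o, Q) = -1 + Q (B(o, Q) = Q - 1 = -1 + Q)
Z(D, x) = -37/5 + D/5 (Z(D, x) = ((-1 + D) - 36)/5 = (-37 + D)/5 = -37/5 + D/5)
1/(Z(45, 58) - 6361) = 1/((-37/5 + (⅕)*45) - 6361) = 1/((-37/5 + 9) - 6361) = 1/(8/5 - 6361) = 1/(-31797/5) = -5/31797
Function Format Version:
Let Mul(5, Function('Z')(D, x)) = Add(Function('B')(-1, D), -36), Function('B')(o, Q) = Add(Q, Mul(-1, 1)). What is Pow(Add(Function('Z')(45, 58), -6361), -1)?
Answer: Rational(-5, 31797) ≈ -0.00015725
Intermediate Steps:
Function('B')(o, Q) = Add(-1, Q) (Function('B')(o, Q) = Add(Q, -1) = Add(-1, Q))
Function('Z')(D, x) = Add(Rational(-37, 5), Mul(Rational(1, 5), D)) (Function('Z')(D, x) = Mul(Rational(1, 5), Add(Add(-1, D), -36)) = Mul(Rational(1, 5), Add(-37, D)) = Add(Rational(-37, 5), Mul(Rational(1, 5), D)))
Pow(Add(Function('Z')(45, 58), -6361), -1) = Pow(Add(Add(Rational(-37, 5), Mul(Rational(1, 5), 45)), -6361), -1) = Pow(Add(Add(Rational(-37, 5), 9), -6361), -1) = Pow(Add(Rational(8, 5), -6361), -1) = Pow(Rational(-31797, 5), -1) = Rational(-5, 31797)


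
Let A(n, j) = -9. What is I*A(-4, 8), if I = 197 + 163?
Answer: -3240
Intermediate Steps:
I = 360
I*A(-4, 8) = 360*(-9) = -3240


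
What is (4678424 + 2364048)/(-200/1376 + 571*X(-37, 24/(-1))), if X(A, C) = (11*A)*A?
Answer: 1211305184/1478974483 ≈ 0.81902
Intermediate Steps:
X(A, C) = 11*A²
(4678424 + 2364048)/(-200/1376 + 571*X(-37, 24/(-1))) = (4678424 + 2364048)/(-200/1376 + 571*(11*(-37)²)) = 7042472/(-200*1/1376 + 571*(11*1369)) = 7042472/(-25/172 + 571*15059) = 7042472/(-25/172 + 8598689) = 7042472/(1478974483/172) = 7042472*(172/1478974483) = 1211305184/1478974483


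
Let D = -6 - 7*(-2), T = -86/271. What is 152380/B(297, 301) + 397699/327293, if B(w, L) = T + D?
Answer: 6758192949229/340712013 ≈ 19836.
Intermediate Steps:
T = -86/271 (T = -86*1/271 = -86/271 ≈ -0.31734)
D = 8 (D = -6 + 14 = 8)
B(w, L) = 2082/271 (B(w, L) = -86/271 + 8 = 2082/271)
152380/B(297, 301) + 397699/327293 = 152380/(2082/271) + 397699/327293 = 152380*(271/2082) + 397699*(1/327293) = 20647490/1041 + 397699/327293 = 6758192949229/340712013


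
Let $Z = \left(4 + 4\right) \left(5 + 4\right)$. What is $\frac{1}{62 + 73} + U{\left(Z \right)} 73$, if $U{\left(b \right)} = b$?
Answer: $\frac{709561}{135} \approx 5256.0$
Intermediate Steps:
$Z = 72$ ($Z = 8 \cdot 9 = 72$)
$\frac{1}{62 + 73} + U{\left(Z \right)} 73 = \frac{1}{62 + 73} + 72 \cdot 73 = \frac{1}{135} + 5256 = \frac{709561}{135}$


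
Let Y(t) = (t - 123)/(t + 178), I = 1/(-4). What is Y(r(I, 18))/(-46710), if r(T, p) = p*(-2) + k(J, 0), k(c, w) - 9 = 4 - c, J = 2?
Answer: 74/3573315 ≈ 2.0709e-5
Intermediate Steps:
k(c, w) = 13 - c (k(c, w) = 9 + (4 - c) = 13 - c)
I = -1/4 ≈ -0.25000
r(T, p) = 11 - 2*p (r(T, p) = p*(-2) + (13 - 1*2) = -2*p + (13 - 2) = -2*p + 11 = 11 - 2*p)
Y(t) = (-123 + t)/(178 + t)
Y(r(I, 18))/(-46710) = ((-123 + (11 - 2*18))/(178 + (11 - 2*18)))/(-46710) = ((-123 + (11 - 36))/(178 + (11 - 36)))*(-1/46710) = ((-123 - 25)/(178 - 25))*(-1/46710) = (-148/153)*(-1/46710) = ((1/153)*(-148))*(-1/46710) = -148/153*(-1/46710) = 74/3573315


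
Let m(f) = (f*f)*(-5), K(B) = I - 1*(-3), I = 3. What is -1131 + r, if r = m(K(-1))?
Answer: -1311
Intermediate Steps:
K(B) = 6 (K(B) = 3 - 1*(-3) = 3 + 3 = 6)
m(f) = -5*f² (m(f) = f²*(-5) = -5*f²)
r = -180 (r = -5*6² = -5*36 = -180)
-1131 + r = -1131 - 180 = -1311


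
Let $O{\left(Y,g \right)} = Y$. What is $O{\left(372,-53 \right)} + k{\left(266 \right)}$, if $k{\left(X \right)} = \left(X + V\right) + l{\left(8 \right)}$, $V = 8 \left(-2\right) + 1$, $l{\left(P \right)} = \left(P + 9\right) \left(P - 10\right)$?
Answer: $589$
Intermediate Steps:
$l{\left(P \right)} = \left(-10 + P\right) \left(9 + P\right)$ ($l{\left(P \right)} = \left(9 + P\right) \left(-10 + P\right) = \left(-10 + P\right) \left(9 + P\right)$)
$V = -15$ ($V = -16 + 1 = -15$)
$k{\left(X \right)} = -49 + X$ ($k{\left(X \right)} = \left(X - 15\right) - \left(98 - 64\right) = \left(-15 + X\right) - 34 = -49 + X$)
$O{\left(372,-53 \right)} + k{\left(266 \right)} = 372 + \left(-49 + 266\right) = 372 + 217 = 589$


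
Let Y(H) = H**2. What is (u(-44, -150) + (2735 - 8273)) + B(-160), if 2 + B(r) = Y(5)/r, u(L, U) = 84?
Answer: -174597/32 ≈ -5456.2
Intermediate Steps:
B(r) = -2 + 25/r (B(r) = -2 + 5**2/r = -2 + 25/r)
(u(-44, -150) + (2735 - 8273)) + B(-160) = (84 + (2735 - 8273)) + (-2 + 25/(-160)) = (84 - 5538) + (-2 + 25*(-1/160)) = -5454 + (-2 - 5/32) = -5454 - 69/32 = -174597/32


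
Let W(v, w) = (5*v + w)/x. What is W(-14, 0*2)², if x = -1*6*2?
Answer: 1225/36 ≈ 34.028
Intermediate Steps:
x = -12 (x = -6*2 = -12)
W(v, w) = -5*v/12 - w/12 (W(v, w) = (5*v + w)/(-12) = (w + 5*v)*(-1/12) = -5*v/12 - w/12)
W(-14, 0*2)² = (-5/12*(-14) - 0*2)² = (35/6 - 1/12*0)² = (35/6 + 0)² = (35/6)² = 1225/36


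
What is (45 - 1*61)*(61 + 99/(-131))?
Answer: -126272/131 ≈ -963.91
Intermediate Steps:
(45 - 1*61)*(61 + 99/(-131)) = (45 - 61)*(61 + 99*(-1/131)) = -16*(61 - 99/131) = -16*7892/131 = -126272/131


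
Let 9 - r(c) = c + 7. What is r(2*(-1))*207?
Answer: 828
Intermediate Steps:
r(c) = 2 - c (r(c) = 9 - (c + 7) = 9 - (7 + c) = 9 + (-7 - c) = 2 - c)
r(2*(-1))*207 = (2 - 2*(-1))*207 = (2 - 1*(-2))*207 = (2 + 2)*207 = 4*207 = 828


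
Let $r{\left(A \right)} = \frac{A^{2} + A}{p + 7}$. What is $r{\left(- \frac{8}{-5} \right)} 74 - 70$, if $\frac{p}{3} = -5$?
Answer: $- \frac{2712}{25} \approx -108.48$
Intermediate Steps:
$p = -15$ ($p = 3 \left(-5\right) = -15$)
$r{\left(A \right)} = - \frac{A}{8} - \frac{A^{2}}{8}$ ($r{\left(A \right)} = \frac{A^{2} + A}{-15 + 7} = \frac{A + A^{2}}{-8} = \left(A + A^{2}\right) \left(- \frac{1}{8}\right) = - \frac{A}{8} - \frac{A^{2}}{8}$)
$r{\left(- \frac{8}{-5} \right)} 74 - 70 = - \frac{- \frac{8}{-5} \left(1 - \frac{8}{-5}\right)}{8} \cdot 74 - 70 = - \frac{\left(-8\right) \left(- \frac{1}{5}\right) \left(1 - - \frac{8}{5}\right)}{8} \cdot 74 - 70 = \left(- \frac{1}{8}\right) \frac{8}{5} \left(1 + \frac{8}{5}\right) 74 - 70 = \left(- \frac{1}{8}\right) \frac{8}{5} \cdot \frac{13}{5} \cdot 74 - 70 = \left(- \frac{13}{25}\right) 74 - 70 = - \frac{962}{25} - 70 = - \frac{2712}{25}$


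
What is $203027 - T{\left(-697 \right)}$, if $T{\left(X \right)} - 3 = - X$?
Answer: $202327$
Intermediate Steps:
$T{\left(X \right)} = 3 - X$
$203027 - T{\left(-697 \right)} = 203027 - \left(3 - -697\right) = 203027 - \left(3 + 697\right) = 203027 - 700 = 202327$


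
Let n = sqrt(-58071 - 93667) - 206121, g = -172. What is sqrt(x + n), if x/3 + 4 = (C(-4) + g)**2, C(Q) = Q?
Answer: sqrt(-113205 + I*sqrt(151738)) ≈ 0.5789 + 336.46*I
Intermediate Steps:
x = 92916 (x = -12 + 3*(-4 - 172)**2 = -12 + 3*(-176)**2 = -12 + 3*30976 = -12 + 92928 = 92916)
n = -206121 + I*sqrt(151738) (n = sqrt(-151738) - 206121 = I*sqrt(151738) - 206121 = -206121 + I*sqrt(151738) ≈ -2.0612e+5 + 389.54*I)
sqrt(x + n) = sqrt(92916 + (-206121 + I*sqrt(151738))) = sqrt(-113205 + I*sqrt(151738))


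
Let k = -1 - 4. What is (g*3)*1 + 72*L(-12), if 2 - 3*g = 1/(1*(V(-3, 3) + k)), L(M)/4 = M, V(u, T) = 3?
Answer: -6907/2 ≈ -3453.5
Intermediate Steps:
k = -5
L(M) = 4*M
g = ⅚ (g = ⅔ - 1/(3*(3 - 5)) = ⅔ - 1/(3*(1*(-2))) = ⅔ - ⅓/(-2) = ⅔ - ⅓*(-½) = ⅔ + ⅙ = ⅚ ≈ 0.83333)
(g*3)*1 + 72*L(-12) = ((⅚)*3)*1 + 72*(4*(-12)) = (5/2)*1 + 72*(-48) = 5/2 - 3456 = -6907/2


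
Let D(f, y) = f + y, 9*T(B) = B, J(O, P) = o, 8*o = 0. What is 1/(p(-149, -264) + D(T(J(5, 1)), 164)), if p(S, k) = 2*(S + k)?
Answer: -1/662 ≈ -0.0015106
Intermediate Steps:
o = 0 (o = (1/8)*0 = 0)
J(O, P) = 0
T(B) = B/9
p(S, k) = 2*S + 2*k
1/(p(-149, -264) + D(T(J(5, 1)), 164)) = 1/((2*(-149) + 2*(-264)) + ((1/9)*0 + 164)) = 1/((-298 - 528) + (0 + 164)) = 1/(-826 + 164) = 1/(-662) = -1/662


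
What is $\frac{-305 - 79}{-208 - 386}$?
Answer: $\frac{64}{99} \approx 0.64646$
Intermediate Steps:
$\frac{-305 - 79}{-208 - 386} = - \frac{384}{-594} = \left(-384\right) \left(- \frac{1}{594}\right) = \frac{64}{99}$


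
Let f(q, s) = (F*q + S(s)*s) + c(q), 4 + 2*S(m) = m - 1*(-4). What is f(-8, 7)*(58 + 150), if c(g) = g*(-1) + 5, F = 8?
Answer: -5512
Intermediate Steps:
S(m) = m/2 (S(m) = -2 + (m - 1*(-4))/2 = -2 + (m + 4)/2 = -2 + (4 + m)/2 = -2 + (2 + m/2) = m/2)
c(g) = 5 - g (c(g) = -g + 5 = 5 - g)
f(q, s) = 5 + s**2/2 + 7*q (f(q, s) = (8*q + (s/2)*s) + (5 - q) = (8*q + s**2/2) + (5 - q) = (s**2/2 + 8*q) + (5 - q) = 5 + s**2/2 + 7*q)
f(-8, 7)*(58 + 150) = (5 + (1/2)*7**2 + 7*(-8))*(58 + 150) = (5 + (1/2)*49 - 56)*208 = (5 + 49/2 - 56)*208 = -53/2*208 = -5512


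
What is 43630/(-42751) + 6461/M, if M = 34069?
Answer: -172888037/208069117 ≈ -0.83092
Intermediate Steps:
43630/(-42751) + 6461/M = 43630/(-42751) + 6461/34069 = 43630*(-1/42751) + 6461*(1/34069) = -43630/42751 + 923/4867 = -172888037/208069117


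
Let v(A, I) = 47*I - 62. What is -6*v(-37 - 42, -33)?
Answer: 9678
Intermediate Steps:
v(A, I) = -62 + 47*I
-6*v(-37 - 42, -33) = -6*(-62 + 47*(-33)) = -6*(-62 - 1551) = -6*(-1613) = 9678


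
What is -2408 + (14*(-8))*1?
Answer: -2520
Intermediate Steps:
-2408 + (14*(-8))*1 = -2408 - 112*1 = -2408 - 112 = -2520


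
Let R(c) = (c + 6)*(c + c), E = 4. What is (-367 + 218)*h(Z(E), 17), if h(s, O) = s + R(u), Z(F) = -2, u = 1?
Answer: -1788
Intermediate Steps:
R(c) = 2*c*(6 + c) (R(c) = (6 + c)*(2*c) = 2*c*(6 + c))
h(s, O) = 14 + s (h(s, O) = s + 2*1*(6 + 1) = s + 2*1*7 = s + 14 = 14 + s)
(-367 + 218)*h(Z(E), 17) = (-367 + 218)*(14 - 2) = -149*12 = -1788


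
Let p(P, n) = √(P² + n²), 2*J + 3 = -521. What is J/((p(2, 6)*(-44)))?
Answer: 131*√10/440 ≈ 0.94150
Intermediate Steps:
J = -262 (J = -3/2 + (½)*(-521) = -3/2 - 521/2 = -262)
J/((p(2, 6)*(-44))) = -262*(-1/(44*√(2² + 6²))) = -262*(-1/(44*√(4 + 36))) = -262*(-√10/880) = -(-131)*√10/440 = 131*√10/440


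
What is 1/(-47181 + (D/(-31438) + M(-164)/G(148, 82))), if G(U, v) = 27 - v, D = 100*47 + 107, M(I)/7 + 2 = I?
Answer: -157190/7413084429 ≈ -2.1204e-5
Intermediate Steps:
M(I) = -14 + 7*I
D = 4807 (D = 4700 + 107 = 4807)
1/(-47181 + (D/(-31438) + M(-164)/G(148, 82))) = 1/(-47181 + (4807/(-31438) + (-14 + 7*(-164))/(27 - 1*82))) = 1/(-47181 + (4807*(-1/31438) + (-14 - 1148)/(27 - 82))) = 1/(-47181 + (-437/2858 - 1162/(-55))) = 1/(-47181 + (-437/2858 - 1162*(-1/55))) = 1/(-47181 + (-437/2858 + 1162/55)) = 1/(-47181 + 3296961/157190) = 1/(-7413084429/157190) = -157190/7413084429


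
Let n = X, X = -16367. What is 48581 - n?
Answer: 64948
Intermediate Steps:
n = -16367
48581 - n = 48581 - 1*(-16367) = 48581 + 16367 = 64948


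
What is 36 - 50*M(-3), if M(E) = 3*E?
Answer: 486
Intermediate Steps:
36 - 50*M(-3) = 36 - 150*(-3) = 36 - 50*(-9) = 36 + 450 = 486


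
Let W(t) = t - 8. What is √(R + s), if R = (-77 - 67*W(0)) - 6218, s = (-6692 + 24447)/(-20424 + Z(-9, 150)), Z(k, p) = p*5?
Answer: I*√247718221706/6558 ≈ 75.894*I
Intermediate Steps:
Z(k, p) = 5*p
W(t) = -8 + t
s = -17755/19674 (s = (-6692 + 24447)/(-20424 + 5*150) = 17755/(-20424 + 750) = 17755/(-19674) = 17755*(-1/19674) = -17755/19674 ≈ -0.90246)
R = -5759 (R = (-77 - 67*(-8 + 0)) - 6218 = (-77 - 67*(-8)) - 6218 = (-77 + 536) - 6218 = 459 - 6218 = -5759)
√(R + s) = √(-5759 - 17755/19674) = √(-113320321/19674) = I*√247718221706/6558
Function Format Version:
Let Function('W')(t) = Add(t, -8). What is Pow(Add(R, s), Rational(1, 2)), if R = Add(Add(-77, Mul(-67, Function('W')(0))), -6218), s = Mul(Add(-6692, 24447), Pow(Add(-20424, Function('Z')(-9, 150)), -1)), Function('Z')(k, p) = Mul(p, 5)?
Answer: Mul(Rational(1, 6558), I, Pow(247718221706, Rational(1, 2))) ≈ Mul(75.894, I)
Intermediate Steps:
Function('Z')(k, p) = Mul(5, p)
Function('W')(t) = Add(-8, t)
s = Rational(-17755, 19674) (s = Mul(Add(-6692, 24447), Pow(Add(-20424, Mul(5, 150)), -1)) = Mul(17755, Pow(Add(-20424, 750), -1)) = Mul(17755, Pow(-19674, -1)) = Mul(17755, Rational(-1, 19674)) = Rational(-17755, 19674) ≈ -0.90246)
R = -5759 (R = Add(Add(-77, Mul(-67, Add(-8, 0))), -6218) = Add(Add(-77, Mul(-67, -8)), -6218) = Add(Add(-77, 536), -6218) = Add(459, -6218) = -5759)
Pow(Add(R, s), Rational(1, 2)) = Pow(Add(-5759, Rational(-17755, 19674)), Rational(1, 2)) = Pow(Rational(-113320321, 19674), Rational(1, 2)) = Mul(Rational(1, 6558), I, Pow(247718221706, Rational(1, 2)))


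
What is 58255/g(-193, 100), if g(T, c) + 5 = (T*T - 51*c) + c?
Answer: 58255/32244 ≈ 1.8067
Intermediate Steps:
g(T, c) = -5 + T² - 50*c (g(T, c) = -5 + ((T*T - 51*c) + c) = -5 + ((T² - 51*c) + c) = -5 + (T² - 50*c) = -5 + T² - 50*c)
58255/g(-193, 100) = 58255/(-5 + (-193)² - 50*100) = 58255/(-5 + 37249 - 5000) = 58255/32244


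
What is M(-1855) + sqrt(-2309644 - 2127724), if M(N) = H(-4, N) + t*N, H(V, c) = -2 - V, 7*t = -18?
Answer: 4772 + 2*I*sqrt(1109342) ≈ 4772.0 + 2106.5*I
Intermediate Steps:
t = -18/7 (t = (1/7)*(-18) = -18/7 ≈ -2.5714)
M(N) = 2 - 18*N/7 (M(N) = (-2 - 1*(-4)) - 18*N/7 = (-2 + 4) - 18*N/7 = 2 - 18*N/7)
M(-1855) + sqrt(-2309644 - 2127724) = (2 - 18/7*(-1855)) + sqrt(-2309644 - 2127724) = (2 + 4770) + sqrt(-4437368) = 4772 + 2*I*sqrt(1109342)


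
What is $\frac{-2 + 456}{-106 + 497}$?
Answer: $\frac{454}{391} \approx 1.1611$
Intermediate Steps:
$\frac{-2 + 456}{-106 + 497} = \frac{454}{391}$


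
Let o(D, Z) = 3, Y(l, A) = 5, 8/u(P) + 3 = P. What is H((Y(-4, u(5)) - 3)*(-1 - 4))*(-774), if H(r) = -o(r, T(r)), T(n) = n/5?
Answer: 2322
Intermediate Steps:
u(P) = 8/(-3 + P)
T(n) = n/5 (T(n) = n*(1/5) = n/5)
H(r) = -3 (H(r) = -1*3 = -3)
H((Y(-4, u(5)) - 3)*(-1 - 4))*(-774) = -3*(-774) = 2322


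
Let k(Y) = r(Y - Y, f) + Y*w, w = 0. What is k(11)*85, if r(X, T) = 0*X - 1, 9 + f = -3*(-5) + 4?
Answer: -85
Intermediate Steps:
f = 10 (f = -9 + (-3*(-5) + 4) = -9 + (15 + 4) = -9 + 19 = 10)
r(X, T) = -1 (r(X, T) = 0 - 1 = -1)
k(Y) = -1 (k(Y) = -1 + Y*0 = -1 + 0 = -1)
k(11)*85 = -1*85 = -85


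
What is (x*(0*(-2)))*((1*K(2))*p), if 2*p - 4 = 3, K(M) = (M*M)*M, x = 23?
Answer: 0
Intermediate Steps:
K(M) = M³ (K(M) = M²*M = M³)
p = 7/2 (p = 2 + (½)*3 = 2 + 3/2 = 7/2 ≈ 3.5000)
(x*(0*(-2)))*((1*K(2))*p) = (23*(0*(-2)))*((1*2³)*(7/2)) = (23*0)*((1*8)*(7/2)) = 0*(8*(7/2)) = 0*28 = 0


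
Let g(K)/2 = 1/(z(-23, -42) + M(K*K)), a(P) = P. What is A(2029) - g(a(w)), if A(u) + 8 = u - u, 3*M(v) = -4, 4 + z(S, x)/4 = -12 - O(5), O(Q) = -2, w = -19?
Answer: -685/86 ≈ -7.9651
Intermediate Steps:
z(S, x) = -56 (z(S, x) = -16 + 4*(-12 - 1*(-2)) = -16 + 4*(-12 + 2) = -16 + 4*(-10) = -16 - 40 = -56)
M(v) = -4/3 (M(v) = (⅓)*(-4) = -4/3)
g(K) = -3/86 (g(K) = 2/(-56 - 4/3) = 2/(-172/3) = 2*(-3/172) = -3/86)
A(u) = -8 (A(u) = -8 + (u - u) = -8 + 0 = -8)
A(2029) - g(a(w)) = -8 - 1*(-3/86) = -8 + 3/86 = -685/86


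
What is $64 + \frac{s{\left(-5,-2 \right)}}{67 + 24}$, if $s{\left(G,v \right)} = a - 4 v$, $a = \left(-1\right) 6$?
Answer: $\frac{5826}{91} \approx 64.022$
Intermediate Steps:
$a = -6$
$s{\left(G,v \right)} = -6 - 4 v$
$64 + \frac{s{\left(-5,-2 \right)}}{67 + 24} = 64 + \frac{-6 - -8}{67 + 24} = 64 + \frac{-6 + 8}{91} = 64 + \frac{1}{91} \cdot 2 = 64 + \frac{2}{91} = \frac{5826}{91}$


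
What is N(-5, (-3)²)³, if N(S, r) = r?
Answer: 729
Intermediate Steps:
N(-5, (-3)²)³ = ((-3)²)³ = 9³ = 729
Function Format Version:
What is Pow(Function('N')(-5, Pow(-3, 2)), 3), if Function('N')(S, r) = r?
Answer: 729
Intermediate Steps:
Pow(Function('N')(-5, Pow(-3, 2)), 3) = Pow(Pow(-3, 2), 3) = Pow(9, 3) = 729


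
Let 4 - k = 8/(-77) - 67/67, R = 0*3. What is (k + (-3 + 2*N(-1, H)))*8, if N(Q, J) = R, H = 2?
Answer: 1296/77 ≈ 16.831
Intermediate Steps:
R = 0
N(Q, J) = 0
k = 393/77 (k = 4 - (8/(-77) - 67/67) = 4 - (8*(-1/77) - 67*1/67) = 4 - (-8/77 - 1) = 4 - 1*(-85/77) = 4 + 85/77 = 393/77 ≈ 5.1039)
(k + (-3 + 2*N(-1, H)))*8 = (393/77 + (-3 + 2*0))*8 = (393/77 + (-3 + 0))*8 = (393/77 - 3)*8 = (162/77)*8 = 1296/77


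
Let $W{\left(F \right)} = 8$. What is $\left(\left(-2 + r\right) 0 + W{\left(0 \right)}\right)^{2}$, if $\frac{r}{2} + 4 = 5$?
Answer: $64$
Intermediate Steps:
$r = 2$ ($r = -8 + 2 \cdot 5 = -8 + 10 = 2$)
$\left(\left(-2 + r\right) 0 + W{\left(0 \right)}\right)^{2} = \left(\left(-2 + 2\right) 0 + 8\right)^{2} = \left(0 \cdot 0 + 8\right)^{2} = \left(0 + 8\right)^{2} = 8^{2} = 64$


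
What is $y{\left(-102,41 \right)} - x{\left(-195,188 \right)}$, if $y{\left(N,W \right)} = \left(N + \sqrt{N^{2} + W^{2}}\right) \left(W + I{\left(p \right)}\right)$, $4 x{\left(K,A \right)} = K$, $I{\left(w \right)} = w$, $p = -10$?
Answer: $- \frac{12453}{4} + 31 \sqrt{12085} \approx 294.64$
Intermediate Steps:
$x{\left(K,A \right)} = \frac{K}{4}$
$y{\left(N,W \right)} = \left(-10 + W\right) \left(N + \sqrt{N^{2} + W^{2}}\right)$ ($y{\left(N,W \right)} = \left(N + \sqrt{N^{2} + W^{2}}\right) \left(W - 10\right) = \left(N + \sqrt{N^{2} + W^{2}}\right) \left(-10 + W\right) = \left(-10 + W\right) \left(N + \sqrt{N^{2} + W^{2}}\right)$)
$y{\left(-102,41 \right)} - x{\left(-195,188 \right)} = \left(\left(-10\right) \left(-102\right) - 10 \sqrt{\left(-102\right)^{2} + 41^{2}} - 4182 + 41 \sqrt{\left(-102\right)^{2} + 41^{2}}\right) - \frac{1}{4} \left(-195\right) = \left(1020 - 10 \sqrt{10404 + 1681} - 4182 + 41 \sqrt{10404 + 1681}\right) - - \frac{195}{4} = \left(1020 - 10 \sqrt{12085} - 4182 + 41 \sqrt{12085}\right) + \frac{195}{4} = \left(-3162 + 31 \sqrt{12085}\right) + \frac{195}{4} = - \frac{12453}{4} + 31 \sqrt{12085}$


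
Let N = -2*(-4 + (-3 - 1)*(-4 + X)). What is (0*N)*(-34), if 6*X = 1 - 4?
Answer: 0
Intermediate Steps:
X = -½ (X = (1 - 4)/6 = (⅙)*(-3) = -½ ≈ -0.50000)
N = -28 (N = -2*(-4 + (-3 - 1)*(-4 - ½)) = -2*(-4 - 4*(-9/2)) = -2*(-4 + 18) = -2*14 = -28)
(0*N)*(-34) = (0*(-28))*(-34) = 0*(-34) = 0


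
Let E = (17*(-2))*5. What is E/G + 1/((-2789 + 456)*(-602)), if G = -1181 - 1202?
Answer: 238761603/3346842478 ≈ 0.071339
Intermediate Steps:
G = -2383
E = -170 (E = -34*5 = -170)
E/G + 1/((-2789 + 456)*(-602)) = -170/(-2383) + 1/((-2789 + 456)*(-602)) = -170*(-1/2383) - 1/602/(-2333) = 170/2383 - 1/2333*(-1/602) = 170/2383 + 1/1404466 = 238761603/3346842478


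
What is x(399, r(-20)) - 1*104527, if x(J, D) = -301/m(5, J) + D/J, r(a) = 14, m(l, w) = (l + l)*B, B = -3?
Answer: -19858217/190 ≈ -1.0452e+5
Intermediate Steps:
m(l, w) = -6*l (m(l, w) = (l + l)*(-3) = (2*l)*(-3) = -6*l)
x(J, D) = 301/30 + D/J (x(J, D) = -301/((-6*5)) + D/J = -301/(-30) + D/J = -301*(-1/30) + D/J = 301/30 + D/J)
x(399, r(-20)) - 1*104527 = (301/30 + 14/399) - 1*104527 = (301/30 + 14*(1/399)) - 104527 = (301/30 + 2/57) - 104527 = 1913/190 - 104527 = -19858217/190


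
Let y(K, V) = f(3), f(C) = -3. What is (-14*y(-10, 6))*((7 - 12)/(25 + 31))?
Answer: -15/4 ≈ -3.7500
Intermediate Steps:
y(K, V) = -3
(-14*y(-10, 6))*((7 - 12)/(25 + 31)) = (-14*(-3))*((7 - 12)/(25 + 31)) = 42*(-5/56) = -15/4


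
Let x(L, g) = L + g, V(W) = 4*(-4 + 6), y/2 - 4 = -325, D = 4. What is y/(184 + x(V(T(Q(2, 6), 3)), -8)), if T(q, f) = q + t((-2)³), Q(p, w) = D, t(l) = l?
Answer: -321/92 ≈ -3.4891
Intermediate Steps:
Q(p, w) = 4
T(q, f) = -8 + q (T(q, f) = q + (-2)³ = q - 8 = -8 + q)
y = -642 (y = 8 + 2*(-325) = 8 - 650 = -642)
V(W) = 8 (V(W) = 4*2 = 8)
y/(184 + x(V(T(Q(2, 6), 3)), -8)) = -642/(184 + (8 - 8)) = -642/(184 + 0) = -642/184 = -642*1/184 = -321/92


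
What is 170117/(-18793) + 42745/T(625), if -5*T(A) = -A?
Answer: 156408432/469825 ≈ 332.91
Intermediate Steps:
T(A) = A/5 (T(A) = -(-1)*A/5 = A/5)
170117/(-18793) + 42745/T(625) = 170117/(-18793) + 42745/(((1/5)*625)) = 170117*(-1/18793) + 42745/125 = -170117/18793 + 42745*(1/125) = -170117/18793 + 8549/25 = 156408432/469825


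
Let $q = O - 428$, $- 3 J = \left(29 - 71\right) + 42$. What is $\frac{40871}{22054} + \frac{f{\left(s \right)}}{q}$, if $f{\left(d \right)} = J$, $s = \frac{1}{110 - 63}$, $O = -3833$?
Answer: $\frac{40871}{22054} \approx 1.8532$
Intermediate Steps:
$s = \frac{1}{47} \approx 0.021277$
$J = 0$ ($J = - \frac{\left(29 - 71\right) + 42}{3} = - \frac{-42 + 42}{3} = \left(- \frac{1}{3}\right) 0 = 0$)
$q = -4261$ ($q = -3833 - 428 = -4261$)
$f{\left(d \right)} = 0$
$\frac{40871}{22054} + \frac{f{\left(s \right)}}{q} = \frac{40871}{22054} + \frac{0}{-4261} = 40871 \cdot \frac{1}{22054} + 0 \left(- \frac{1}{4261}\right) = \frac{40871}{22054} + 0 = \frac{40871}{22054}$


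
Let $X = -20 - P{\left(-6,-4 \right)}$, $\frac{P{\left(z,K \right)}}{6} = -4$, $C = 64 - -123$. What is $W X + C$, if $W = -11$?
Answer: $143$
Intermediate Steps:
$C = 187$ ($C = 64 + 123 = 187$)
$P{\left(z,K \right)} = -24$ ($P{\left(z,K \right)} = 6 \left(-4\right) = -24$)
$X = 4$ ($X = -20 - -24 = -20 + 24 = 4$)
$W X + C = \left(-11\right) 4 + 187 = -44 + 187 = 143$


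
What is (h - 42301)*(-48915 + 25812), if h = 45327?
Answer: -69909678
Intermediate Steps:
(h - 42301)*(-48915 + 25812) = (45327 - 42301)*(-48915 + 25812) = 3026*(-23103) = -69909678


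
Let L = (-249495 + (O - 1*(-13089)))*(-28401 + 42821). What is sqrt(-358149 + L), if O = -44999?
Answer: I*sqrt(4058218249) ≈ 63704.0*I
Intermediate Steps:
L = -4057860100 (L = (-249495 + (-44999 - 1*(-13089)))*(-28401 + 42821) = (-249495 + (-44999 + 13089))*14420 = (-249495 - 31910)*14420 = -281405*14420 = -4057860100)
sqrt(-358149 + L) = sqrt(-358149 - 4057860100) = sqrt(-4058218249) = I*sqrt(4058218249)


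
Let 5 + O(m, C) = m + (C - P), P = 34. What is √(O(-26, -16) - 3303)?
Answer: 6*I*√94 ≈ 58.172*I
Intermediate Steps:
O(m, C) = -39 + C + m (O(m, C) = -5 + (m + (C - 1*34)) = -5 + (m + (C - 34)) = -5 + (m + (-34 + C)) = -5 + (-34 + C + m) = -39 + C + m)
√(O(-26, -16) - 3303) = √((-39 - 16 - 26) - 3303) = √(-81 - 3303) = √(-3384) = 6*I*√94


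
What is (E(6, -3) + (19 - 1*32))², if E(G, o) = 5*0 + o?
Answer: 256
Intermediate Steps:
E(G, o) = o (E(G, o) = 0 + o = o)
(E(6, -3) + (19 - 1*32))² = (-3 + (19 - 1*32))² = (-3 + (19 - 32))² = (-3 - 13)² = (-16)² = 256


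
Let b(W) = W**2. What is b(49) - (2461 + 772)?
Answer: -832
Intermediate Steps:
b(49) - (2461 + 772) = 49**2 - (2461 + 772) = 2401 - 1*3233 = 2401 - 3233 = -832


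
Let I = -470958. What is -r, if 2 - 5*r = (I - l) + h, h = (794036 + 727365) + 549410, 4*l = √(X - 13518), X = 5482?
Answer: 1599851/5 - 7*I*√41/10 ≈ 3.1997e+5 - 4.4822*I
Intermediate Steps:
l = 7*I*√41/2 (l = √(5482 - 13518)/4 = √(-8036)/4 = (14*I*√41)/4 = 7*I*√41/2 ≈ 22.411*I)
h = 2070811 (h = 1521401 + 549410 = 2070811)
r = -1599851/5 + 7*I*√41/10 (r = ⅖ - ((-470958 - 7*I*√41/2) + 2070811)/5 = ⅖ - (1599853 - 7*I*√41/2)/5 = ⅖ + (-1599853/5 + 7*I*√41/10) = -1599851/5 + 7*I*√41/10 ≈ -3.1997e+5 + 4.4822*I)
-r = -(-1599851/5 + 7*I*√41/10) = 1599851/5 - 7*I*√41/10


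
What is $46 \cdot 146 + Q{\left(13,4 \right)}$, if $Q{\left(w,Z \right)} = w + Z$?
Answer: $6733$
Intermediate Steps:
$Q{\left(w,Z \right)} = Z + w$
$46 \cdot 146 + Q{\left(13,4 \right)} = 46 \cdot 146 + \left(4 + 13\right) = 6716 + 17 = 6733$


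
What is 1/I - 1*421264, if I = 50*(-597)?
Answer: -12574730401/29850 ≈ -4.2126e+5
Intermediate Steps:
I = -29850
1/I - 1*421264 = 1/(-29850) - 1*421264 = -1/29850 - 421264 = -12574730401/29850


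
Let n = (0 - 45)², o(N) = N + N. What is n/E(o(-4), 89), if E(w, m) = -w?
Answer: 2025/8 ≈ 253.13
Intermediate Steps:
o(N) = 2*N
n = 2025 (n = (-45)² = 2025)
n/E(o(-4), 89) = 2025/((-2*(-4))) = 2025/((-1*(-8))) = 2025/8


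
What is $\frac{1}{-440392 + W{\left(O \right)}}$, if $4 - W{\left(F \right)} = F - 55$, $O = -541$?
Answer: $- \frac{1}{439792} \approx -2.2738 \cdot 10^{-6}$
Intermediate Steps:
$W{\left(F \right)} = 59 - F$ ($W{\left(F \right)} = 4 - \left(F - 55\right) = 4 - \left(-55 + F\right) = 59 - F$)
$\frac{1}{-440392 + W{\left(O \right)}} = \frac{1}{-440392 + \left(59 - -541\right)} = \frac{1}{-440392 + \left(59 + 541\right)} = \frac{1}{-440392 + 600} = \frac{1}{-439792} = - \frac{1}{439792}$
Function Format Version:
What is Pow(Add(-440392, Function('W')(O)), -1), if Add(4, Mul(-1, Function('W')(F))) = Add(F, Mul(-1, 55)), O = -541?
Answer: Rational(-1, 439792) ≈ -2.2738e-6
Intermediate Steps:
Function('W')(F) = Add(59, Mul(-1, F)) (Function('W')(F) = Add(4, Mul(-1, Add(F, Mul(-1, 55)))) = Add(4, Mul(-1, Add(F, -55))) = Add(4, Mul(-1, Add(-55, F))) = Add(4, Add(55, Mul(-1, F))) = Add(59, Mul(-1, F)))
Pow(Add(-440392, Function('W')(O)), -1) = Pow(Add(-440392, Add(59, Mul(-1, -541))), -1) = Pow(Add(-440392, Add(59, 541)), -1) = Pow(Add(-440392, 600), -1) = Pow(-439792, -1) = Rational(-1, 439792)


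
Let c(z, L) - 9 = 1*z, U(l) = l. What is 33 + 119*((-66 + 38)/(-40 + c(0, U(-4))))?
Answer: 4355/31 ≈ 140.48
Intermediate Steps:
c(z, L) = 9 + z (c(z, L) = 9 + 1*z = 9 + z)
33 + 119*((-66 + 38)/(-40 + c(0, U(-4)))) = 33 + 119*((-66 + 38)/(-40 + (9 + 0))) = 33 + 119*(-28/(-40 + 9)) = 33 + 119*(-28/(-31)) = 33 + 119*(-28*(-1/31)) = 33 + 119*(28/31) = 33 + 3332/31 = 4355/31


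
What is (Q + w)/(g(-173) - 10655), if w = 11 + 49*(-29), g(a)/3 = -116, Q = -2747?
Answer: 4157/11003 ≈ 0.37781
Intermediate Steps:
g(a) = -348 (g(a) = 3*(-116) = -348)
w = -1410 (w = 11 - 1421 = -1410)
(Q + w)/(g(-173) - 10655) = (-2747 - 1410)/(-348 - 10655) = -4157/(-11003) = -4157*(-1/11003) = 4157/11003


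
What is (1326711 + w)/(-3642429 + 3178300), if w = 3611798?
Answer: -4938509/464129 ≈ -10.640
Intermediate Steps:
(1326711 + w)/(-3642429 + 3178300) = (1326711 + 3611798)/(-3642429 + 3178300) = 4938509/(-464129) = 4938509*(-1/464129) = -4938509/464129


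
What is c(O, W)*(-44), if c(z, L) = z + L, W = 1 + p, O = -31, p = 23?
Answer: 308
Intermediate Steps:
W = 24 (W = 1 + 23 = 24)
c(z, L) = L + z
c(O, W)*(-44) = (24 - 31)*(-44) = -7*(-44) = 308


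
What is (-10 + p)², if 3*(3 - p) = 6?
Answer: 81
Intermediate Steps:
p = 1 (p = 3 - ⅓*6 = 3 - 2 = 1)
(-10 + p)² = (-10 + 1)² = (-9)² = 81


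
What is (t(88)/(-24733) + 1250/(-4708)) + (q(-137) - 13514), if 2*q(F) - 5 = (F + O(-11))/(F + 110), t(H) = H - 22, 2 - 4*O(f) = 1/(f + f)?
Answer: -169890049904171/12575840112 ≈ -13509.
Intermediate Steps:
O(f) = ½ - 1/(8*f) (O(f) = ½ - 1/(4*(f + f)) = ½ - 1/(2*f)/4 = ½ - 1/(8*f))
t(H) = -22 + H
q(F) = 5/2 + (45/88 + F)/(2*(110 + F)) (q(F) = 5/2 + ((F + (⅛)*(-1 + 4*(-11))/(-11))/(F + 110))/2 = 5/2 + ((F + (⅛)*(-1/11)*(-1 - 44))/(110 + F))/2 = 5/2 + ((F + (⅛)*(-1/11)*(-45))/(110 + F))/2 = 5/2 + ((F + 45/88)/(110 + F))/2 = 5/2 + ((45/88 + F)/(110 + F))/2 = 5/2 + (45/88 + F)/(2*(110 + F)))
(t(88)/(-24733) + 1250/(-4708)) + (q(-137) - 13514) = ((-22 + 88)/(-24733) + 1250/(-4708)) + ((48445 + 528*(-137))/(176*(110 - 137)) - 13514) = (66*(-1/24733) + 1250*(-1/4708)) + ((1/176)*(48445 - 72336)/(-27) - 13514) = (-66/24733 - 625/2354) + ((1/176)*(-1/27)*(-23891) - 13514) = -15613489/58221482 + (23891/4752 - 13514) = -15613489/58221482 - 64194637/4752 = -169890049904171/12575840112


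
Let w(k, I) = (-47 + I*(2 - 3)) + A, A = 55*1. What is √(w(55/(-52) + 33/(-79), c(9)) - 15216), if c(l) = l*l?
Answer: I*√15289 ≈ 123.65*I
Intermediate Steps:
c(l) = l²
A = 55
w(k, I) = 8 - I (w(k, I) = (-47 + I*(2 - 3)) + 55 = (-47 + I*(-1)) + 55 = (-47 - I) + 55 = 8 - I)
√(w(55/(-52) + 33/(-79), c(9)) - 15216) = √((8 - 1*9²) - 15216) = √((8 - 1*81) - 15216) = √((8 - 81) - 15216) = √(-73 - 15216) = √(-15289) = I*√15289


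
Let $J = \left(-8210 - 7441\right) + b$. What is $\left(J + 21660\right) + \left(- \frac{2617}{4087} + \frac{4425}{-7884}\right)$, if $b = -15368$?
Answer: $- \frac{100534518125}{10740636} \approx -9360.2$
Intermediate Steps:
$J = -31019$ ($J = \left(-8210 - 7441\right) - 15368 = -15651 - 15368 = -31019$)
$\left(J + 21660\right) + \left(- \frac{2617}{4087} + \frac{4425}{-7884}\right) = \left(-31019 + 21660\right) + \left(- \frac{2617}{4087} + \frac{4425}{-7884}\right) = -9359 + \left(\left(-2617\right) \frac{1}{4087} + 4425 \left(- \frac{1}{7884}\right)\right) = -9359 - \frac{12905801}{10740636} = - \frac{100534518125}{10740636}$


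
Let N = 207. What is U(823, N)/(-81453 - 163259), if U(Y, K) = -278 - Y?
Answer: 1101/244712 ≈ 0.0044992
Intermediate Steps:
U(823, N)/(-81453 - 163259) = (-278 - 1*823)/(-81453 - 163259) = (-278 - 823)/(-244712) = -1101*(-1/244712) = 1101/244712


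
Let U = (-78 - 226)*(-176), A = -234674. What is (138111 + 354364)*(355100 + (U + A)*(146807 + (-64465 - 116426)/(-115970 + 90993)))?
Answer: -327169746178177415000/24977 ≈ -1.3099e+16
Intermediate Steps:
U = 53504 (U = -304*(-176) = 53504)
(138111 + 354364)*(355100 + (U + A)*(146807 + (-64465 - 116426)/(-115970 + 90993))) = (138111 + 354364)*(355100 + (53504 - 234674)*(146807 + (-64465 - 116426)/(-115970 + 90993))) = 492475*(355100 - 181170*(146807 - 180891/(-24977))) = 492475*(355100 - 181170*(146807 - 180891*(-1/24977))) = 492475*(355100 - 181170*(146807 + 180891/24977)) = 492475*(355100 - 181170*3666979330/24977) = 492475*(355100 - 664346645216100/24977) = 492475*(-664337775883400/24977) = -327169746178177415000/24977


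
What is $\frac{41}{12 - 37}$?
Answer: $- \frac{41}{25} \approx -1.64$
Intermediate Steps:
$\frac{41}{12 - 37} = \frac{41}{-25} = 41 \left(- \frac{1}{25}\right) = - \frac{41}{25}$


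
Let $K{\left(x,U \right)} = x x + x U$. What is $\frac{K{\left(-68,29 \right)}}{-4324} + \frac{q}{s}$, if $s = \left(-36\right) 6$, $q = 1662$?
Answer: $- \frac{323305}{38916} \approx -8.3078$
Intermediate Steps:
$K{\left(x,U \right)} = x^{2} + U x$
$s = -216$
$\frac{K{\left(-68,29 \right)}}{-4324} + \frac{q}{s} = \frac{\left(-68\right) \left(29 - 68\right)}{-4324} + \frac{1662}{-216} = \left(-68\right) \left(-39\right) \left(- \frac{1}{4324}\right) + 1662 \left(- \frac{1}{216}\right) = 2652 \left(- \frac{1}{4324}\right) - \frac{277}{36} = - \frac{663}{1081} - \frac{277}{36} = - \frac{323305}{38916}$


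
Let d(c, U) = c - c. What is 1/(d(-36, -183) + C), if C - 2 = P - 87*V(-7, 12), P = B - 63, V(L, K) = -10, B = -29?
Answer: 1/780 ≈ 0.0012821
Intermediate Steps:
P = -92 (P = -29 - 63 = -92)
d(c, U) = 0
C = 780 (C = 2 + (-92 - 87*(-10)) = 2 + (-92 + 870) = 2 + 778 = 780)
1/(d(-36, -183) + C) = 1/(0 + 780) = 1/780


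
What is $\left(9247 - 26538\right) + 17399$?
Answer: $108$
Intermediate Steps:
$\left(9247 - 26538\right) + 17399 = -17291 + 17399 = 108$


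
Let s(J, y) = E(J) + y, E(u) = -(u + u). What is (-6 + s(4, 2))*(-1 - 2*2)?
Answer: 60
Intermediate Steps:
E(u) = -2*u
s(J, y) = y - 2*J (s(J, y) = -2*J + y = y - 2*J)
(-6 + s(4, 2))*(-1 - 2*2) = (-6 + (2 - 2*4))*(-1 - 2*2) = (-6 + (2 - 8))*(-1 - 4) = (-6 - 6)*(-5) = -12*(-5) = 60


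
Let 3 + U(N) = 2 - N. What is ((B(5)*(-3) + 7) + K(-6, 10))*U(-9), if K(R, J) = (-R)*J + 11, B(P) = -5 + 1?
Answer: 720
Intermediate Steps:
U(N) = -1 - N (U(N) = -3 + (2 - N) = -1 - N)
B(P) = -4
K(R, J) = 11 - J*R (K(R, J) = -J*R + 11 = 11 - J*R)
((B(5)*(-3) + 7) + K(-6, 10))*U(-9) = ((-4*(-3) + 7) + (11 - 1*10*(-6)))*(-1 - 1*(-9)) = ((12 + 7) + (11 + 60))*(-1 + 9) = (19 + 71)*8 = 90*8 = 720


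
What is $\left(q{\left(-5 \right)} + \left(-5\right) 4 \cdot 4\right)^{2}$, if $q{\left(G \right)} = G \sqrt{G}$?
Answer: $6275 + 800 i \sqrt{5} \approx 6275.0 + 1788.9 i$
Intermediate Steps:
$q{\left(G \right)} = G^{\frac{3}{2}}$
$\left(q{\left(-5 \right)} + \left(-5\right) 4 \cdot 4\right)^{2} = \left(\left(-5\right)^{\frac{3}{2}} + \left(-5\right) 4 \cdot 4\right)^{2} = \left(- 5 i \sqrt{5} - 80\right)^{2} = \left(-80 - 5 i \sqrt{5}\right)^{2}$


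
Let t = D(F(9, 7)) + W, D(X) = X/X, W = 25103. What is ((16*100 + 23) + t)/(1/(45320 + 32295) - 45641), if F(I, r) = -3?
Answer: -691472035/1180808738 ≈ -0.58559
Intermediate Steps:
D(X) = 1
t = 25104 (t = 1 + 25103 = 25104)
((16*100 + 23) + t)/(1/(45320 + 32295) - 45641) = ((16*100 + 23) + 25104)/(1/(45320 + 32295) - 45641) = ((1600 + 23) + 25104)/(1/77615 - 45641) = (1623 + 25104)/(1/77615 - 45641) = 26727/(-3542426214/77615) = 26727*(-77615/3542426214) = -691472035/1180808738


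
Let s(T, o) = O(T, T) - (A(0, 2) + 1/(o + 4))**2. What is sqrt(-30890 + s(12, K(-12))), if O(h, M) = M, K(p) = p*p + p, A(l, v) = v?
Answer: I*sqrt(571194017)/136 ≈ 175.73*I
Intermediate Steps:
K(p) = p + p**2 (K(p) = p**2 + p = p + p**2)
s(T, o) = T - (2 + 1/(4 + o))**2 (s(T, o) = T - (2 + 1/(o + 4))**2 = T - (2 + 1/(4 + o))**2)
sqrt(-30890 + s(12, K(-12))) = sqrt(-30890 + (12 - (9 + 2*(-12*(1 - 12)))**2/(4 - 12*(1 - 12))**2)) = sqrt(-30890 + (12 - (9 + 2*(-12*(-11)))**2/(4 - 12*(-11))**2)) = sqrt(-30890 + (12 - (9 + 2*132)**2/(4 + 132)**2)) = sqrt(-30890 + (12 - 1*(9 + 264)**2/136**2)) = sqrt(-30890 + (12 - 1*1/18496*273**2)) = sqrt(-30890 + (12 - 1*1/18496*74529)) = sqrt(-30890 + (12 - 74529/18496)) = sqrt(-30890 + 147423/18496) = sqrt(-571194017/18496) = I*sqrt(571194017)/136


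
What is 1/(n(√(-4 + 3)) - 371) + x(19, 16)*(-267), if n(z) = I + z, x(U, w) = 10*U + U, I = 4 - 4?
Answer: -7680836897/137642 - I/137642 ≈ -55803.0 - 7.2652e-6*I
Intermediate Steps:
I = 0
x(U, w) = 11*U
n(z) = z (n(z) = 0 + z = z)
1/(n(√(-4 + 3)) - 371) + x(19, 16)*(-267) = 1/(√(-4 + 3) - 371) + (11*19)*(-267) = 1/(√(-1) - 371) + 209*(-267) = 1/(I - 371) - 55803 = 1/(-371 + I) - 55803 = (-371 - I)/137642 - 55803 = -55803 + (-371 - I)/137642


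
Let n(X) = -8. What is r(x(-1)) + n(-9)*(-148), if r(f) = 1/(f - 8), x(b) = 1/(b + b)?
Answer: 20126/17 ≈ 1183.9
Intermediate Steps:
x(b) = 1/(2*b)
r(f) = 1/(-8 + f)
r(x(-1)) + n(-9)*(-148) = 1/(-8 + (½)/(-1)) - 8*(-148) = 1/(-8 + (½)*(-1)) + 1184 = 1/(-8 - ½) + 1184 = 1/(-17/2) + 1184 = -2/17 + 1184 = 20126/17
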